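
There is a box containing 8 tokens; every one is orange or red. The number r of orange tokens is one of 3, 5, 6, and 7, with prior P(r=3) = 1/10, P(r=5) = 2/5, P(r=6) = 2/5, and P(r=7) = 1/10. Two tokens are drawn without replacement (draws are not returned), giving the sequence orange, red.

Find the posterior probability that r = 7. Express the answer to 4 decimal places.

Compute the likelihood of the observed sequence for each case: P(data | r = 3) = (3/8)(5/7) = 15/56; P(data | r = 5) = (5/8)(3/7) = 15/56; P(data | r = 6) = (6/8)(2/7) = 3/14; P(data | r = 7) = (7/8)(1/7) = 1/8.
Multiplying each by its prior: 1/10 · 15/56 = 3/112, 2/5 · 15/56 = 3/28, 2/5 · 3/14 = 3/35, 1/10 · 1/8 = 1/80; these sum to 13/56.
Hence P(r = 7 | data) = (1/80) / (13/56) = 7/130.

0.0538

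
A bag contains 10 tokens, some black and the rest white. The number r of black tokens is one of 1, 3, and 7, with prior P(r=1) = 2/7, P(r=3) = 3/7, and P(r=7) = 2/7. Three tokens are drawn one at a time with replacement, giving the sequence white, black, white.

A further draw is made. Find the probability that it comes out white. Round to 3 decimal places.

The likelihood of the observed sequence under each hypothesis: P(data | r = 1) = (9/10)(1/10)(9/10) = 0.081; P(data | r = 3) = (7/10)(3/10)(7/10) = 0.147; P(data | r = 7) = (3/10)(7/10)(3/10) = 0.063.
Weighting by the prior gives 2/7 · 0.081 = 0.023143, 3/7 · 0.147 = 0.063, 2/7 · 0.063 = 0.018; summing to 0.10414.
Dividing through by the total gives posterior P(r = 1 | data) = 0.22222, P(r = 3 | data) = 0.60494, P(r = 7 | data) = 0.17284.
Averaging over the posterior, P(white next | data) = (9/10)(0.22222) + (7/10)(0.60494) + (3/10)(0.17284) = 0.67531.

0.675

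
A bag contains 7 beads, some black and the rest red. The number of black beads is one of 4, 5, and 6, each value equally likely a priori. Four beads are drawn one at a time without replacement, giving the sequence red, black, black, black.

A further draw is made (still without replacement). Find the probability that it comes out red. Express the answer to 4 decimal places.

Compute the likelihood of the observed sequence for each case: P(data | r = 4) = (3/7)(4/6)(3/5)(2/4) = 3/35; P(data | r = 5) = (2/7)(5/6)(4/5)(3/4) = 1/7; P(data | r = 6) = (1/7)(6/6)(5/5)(4/4) = 1/7.
The prior-weighted likelihoods are 1/3 · 3/35 = 1/35, 1/3 · 1/7 = 1/21, 1/3 · 1/7 = 1/21; with total 13/105.
The posterior is then P(r = 4 | data) = 3/13, P(r = 5 | data) = 5/13, P(r = 6 | data) = 5/13.
So P(red next | data) = Σ P(red next | H) P(H | data) = (2/3)(3/13) + (1/3)(5/13) + (0)(5/13) = 11/39.

0.2821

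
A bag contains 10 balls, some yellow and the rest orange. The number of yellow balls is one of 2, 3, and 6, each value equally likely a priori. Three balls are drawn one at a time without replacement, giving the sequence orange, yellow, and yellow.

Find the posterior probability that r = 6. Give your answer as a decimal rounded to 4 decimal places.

The likelihood of the observed sequence under each hypothesis: P(data | r = 2) = (8/10)(2/9)(1/8) = 0.022222; P(data | r = 3) = (7/10)(3/9)(2/8) = 0.058333; P(data | r = 6) = (4/10)(6/9)(5/8) = 0.16667.
Weighting by the prior gives 1/3 · 0.022222 = 0.0074074, 1/3 · 0.058333 = 0.019444, 1/3 · 0.16667 = 0.055556; summing to 0.082407.
Hence P(r = 6 | data) = (0.055556) / (0.082407) = 0.67416.

0.6742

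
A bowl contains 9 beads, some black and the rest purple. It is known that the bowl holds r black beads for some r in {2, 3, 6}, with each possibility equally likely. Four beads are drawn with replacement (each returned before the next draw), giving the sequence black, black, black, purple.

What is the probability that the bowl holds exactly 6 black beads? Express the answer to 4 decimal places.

Compute the likelihood of the observed sequence for each case: P(data | r = 2) = (2/9)(2/9)(2/9)(7/9) = 0.0085353; P(data | r = 3) = (3/9)(3/9)(3/9)(6/9) = 0.024691; P(data | r = 6) = (6/9)(6/9)(6/9)(3/9) = 0.098765.
Multiplying each by its prior: 1/3 · 0.0085353 = 0.0028451, 1/3 · 0.024691 = 0.0082305, 1/3 · 0.098765 = 0.032922; summing to 0.043997.
By Bayes' rule, P(r = 6 | data) = (0.032922) / (0.043997) = 0.74827.

0.7483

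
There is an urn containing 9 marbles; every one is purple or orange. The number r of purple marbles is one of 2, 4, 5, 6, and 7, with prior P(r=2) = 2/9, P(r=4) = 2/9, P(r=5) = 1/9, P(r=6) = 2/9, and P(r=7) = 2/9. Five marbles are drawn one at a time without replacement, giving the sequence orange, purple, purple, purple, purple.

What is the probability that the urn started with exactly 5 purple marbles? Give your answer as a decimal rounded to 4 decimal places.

Compute the likelihood of the observed sequence for each case: P(data | r = 2) = (7/9)(2/8)(1/7)(0/6) = 0; P(data | r = 4) = (5/9)(4/8)(3/7)(2/6)(1/5) = 1/126; P(data | r = 5) = (4/9)(5/8)(4/7)(3/6)(2/5) = 2/63; P(data | r = 6) = (3/9)(6/8)(5/7)(4/6)(3/5) = 1/14; P(data | r = 7) = (2/9)(7/8)(6/7)(5/6)(4/5) = 1/9.
Multiplying each by its prior: 2/9 · 0 = 0, 2/9 · 1/126 = 1/567, 1/9 · 2/63 = 2/567, 2/9 · 1/14 = 1/63, 2/9 · 1/9 = 2/81; summing to 26/567.
By Bayes' rule, P(r = 5 | data) = (2/567) / (26/567) = 1/13.

0.0769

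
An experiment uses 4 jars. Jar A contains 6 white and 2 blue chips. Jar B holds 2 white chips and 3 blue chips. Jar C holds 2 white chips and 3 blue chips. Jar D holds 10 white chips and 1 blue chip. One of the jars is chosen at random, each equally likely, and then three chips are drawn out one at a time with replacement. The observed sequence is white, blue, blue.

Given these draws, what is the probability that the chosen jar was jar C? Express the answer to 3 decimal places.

The likelihood of the observed sequence under each hypothesis: P(data | jar A) = (6/8)(2/8)(2/8) = 0.046875; P(data | jar B) = (2/5)(3/5)(3/5) = 0.144; P(data | jar C) = (2/5)(3/5)(3/5) = 0.144; P(data | jar D) = (10/11)(1/11)(1/11) = 0.0075131.
The prior-weighted likelihoods are 1/4 · 0.046875 = 0.011719, 1/4 · 0.144 = 0.036, 1/4 · 0.144 = 0.036, 1/4 · 0.0075131 = 0.0018783; summing to 0.085597.
Therefore the posterior P(jar C | data) = (0.036) / (0.085597) = 0.42058.

0.421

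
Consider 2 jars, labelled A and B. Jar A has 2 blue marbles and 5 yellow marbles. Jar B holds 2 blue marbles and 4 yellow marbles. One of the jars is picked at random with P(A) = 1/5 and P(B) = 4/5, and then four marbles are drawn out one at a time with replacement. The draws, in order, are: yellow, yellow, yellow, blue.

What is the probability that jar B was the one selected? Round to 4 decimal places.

For each hypothesis, P(data | H) works out to: P(data | jar A) = (5/7)(5/7)(5/7)(2/7) = 0.10412; P(data | jar B) = (4/6)(4/6)(4/6)(2/6) = 0.098765.
The prior-weighted likelihoods are 1/5 · 0.10412 = 0.020825, 4/5 · 0.098765 = 0.079012; summing to 0.099837.
Therefore the posterior P(jar B | data) = (0.079012) / (0.099837) = 0.79141.

0.7914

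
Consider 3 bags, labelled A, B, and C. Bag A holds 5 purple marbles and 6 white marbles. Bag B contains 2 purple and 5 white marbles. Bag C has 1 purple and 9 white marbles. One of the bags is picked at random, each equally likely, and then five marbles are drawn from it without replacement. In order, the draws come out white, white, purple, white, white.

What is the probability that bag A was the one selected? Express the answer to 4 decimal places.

Compute the likelihood of the observed sequence for each case: P(data | bag A) = (6/11)(5/10)(5/9)(4/8)(3/7) = 0.032468; P(data | bag B) = (5/7)(4/6)(2/5)(3/4)(2/3) = 0.095238; P(data | bag C) = (9/10)(8/9)(1/8)(7/7)(6/6) = 0.1.
Weighting by the prior gives 1/3 · 0.032468 = 0.010823, 1/3 · 0.095238 = 0.031746, 1/3 · 0.1 = 0.033333; summing to 0.075902.
So P(bag A | data) = (0.010823) / (0.075902) = 0.14259.

0.1426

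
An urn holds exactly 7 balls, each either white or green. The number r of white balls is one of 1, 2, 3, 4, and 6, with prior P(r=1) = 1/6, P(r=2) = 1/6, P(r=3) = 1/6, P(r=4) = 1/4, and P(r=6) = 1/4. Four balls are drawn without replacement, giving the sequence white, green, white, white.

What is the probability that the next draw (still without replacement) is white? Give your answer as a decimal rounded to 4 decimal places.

0.6923

Compute the likelihood of the observed sequence for each case: P(data | r = 1) = (1/7)(6/6)(0/5) = 0; P(data | r = 2) = (2/7)(5/6)(1/5)(0/4) = 0; P(data | r = 3) = (3/7)(4/6)(2/5)(1/4) = 1/35; P(data | r = 4) = (4/7)(3/6)(3/5)(2/4) = 3/35; P(data | r = 6) = (6/7)(1/6)(5/5)(4/4) = 1/7.
The prior-weighted likelihoods are 1/6 · 0 = 0, 1/6 · 0 = 0, 1/6 · 1/35 = 1/210, 1/4 · 3/35 = 3/140, 1/4 · 1/7 = 1/28; these sum to 13/210.
Normalising, the posterior is P(r = 1 | data) = 0, P(r = 2 | data) = 0, P(r = 3 | data) = 1/13, P(r = 4 | data) = 9/26, P(r = 6 | data) = 15/26.
The predictive probability is P(white next | data) = (0)(1/13) + (1/3)(9/26) + (1)(15/26) = 9/13.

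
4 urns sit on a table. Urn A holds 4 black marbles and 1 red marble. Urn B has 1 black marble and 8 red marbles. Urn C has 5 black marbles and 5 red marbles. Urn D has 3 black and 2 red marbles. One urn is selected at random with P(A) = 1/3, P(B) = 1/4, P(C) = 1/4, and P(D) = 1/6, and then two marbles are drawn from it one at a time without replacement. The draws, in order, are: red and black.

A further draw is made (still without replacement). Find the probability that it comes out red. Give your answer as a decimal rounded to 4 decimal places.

Compute the likelihood of the observed sequence for each case: P(data | urn A) = (1/5)(4/4) = 1/5; P(data | urn B) = (8/9)(1/8) = 1/9; P(data | urn C) = (5/10)(5/9) = 5/18; P(data | urn D) = (2/5)(3/4) = 3/10.
Multiplying each by its prior: 1/3 · 1/5 = 1/15, 1/4 · 1/9 = 1/36, 1/4 · 5/18 = 5/72, 1/6 · 3/10 = 1/20; summing to 77/360.
Normalising, the posterior is P(urn A | data) = 24/77, P(urn B | data) = 10/77, P(urn C | data) = 25/77, P(urn D | data) = 18/77.
So P(red next | data) = Σ P(red next | H) P(H | data) = (0)(24/77) + (1)(10/77) + (1/2)(25/77) + (1/3)(18/77) = 57/154.

0.3701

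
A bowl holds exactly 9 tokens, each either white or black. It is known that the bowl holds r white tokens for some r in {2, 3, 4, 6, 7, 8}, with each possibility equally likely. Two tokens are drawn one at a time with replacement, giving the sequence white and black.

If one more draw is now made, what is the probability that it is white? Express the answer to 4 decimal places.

For each hypothesis, P(data | H) works out to: P(data | r = 2) = (2/9)(7/9) = 14/81; P(data | r = 3) = (3/9)(6/9) = 2/9; P(data | r = 4) = (4/9)(5/9) = 20/81; P(data | r = 6) = (6/9)(3/9) = 2/9; P(data | r = 7) = (7/9)(2/9) = 14/81; P(data | r = 8) = (8/9)(1/9) = 8/81.
Weighting by the prior gives 1/6 · 14/81 = 7/243, 1/6 · 2/9 = 1/27, 1/6 · 20/81 = 10/243, 1/6 · 2/9 = 1/27, 1/6 · 14/81 = 7/243, 1/6 · 8/81 = 4/243; summing to 46/243.
The posterior is then P(r = 2 | data) = 7/46, P(r = 3 | data) = 9/46, P(r = 4 | data) = 5/23, P(r = 6 | data) = 9/46, P(r = 7 | data) = 7/46, P(r = 8 | data) = 2/23.
Averaging over the posterior, P(white next | data) = (2/9)(7/46) + (1/3)(9/46) + (4/9)(5/23) + (2/3)(9/46) + (7/9)(7/46) + (8/9)(2/23) = 12/23.

0.5217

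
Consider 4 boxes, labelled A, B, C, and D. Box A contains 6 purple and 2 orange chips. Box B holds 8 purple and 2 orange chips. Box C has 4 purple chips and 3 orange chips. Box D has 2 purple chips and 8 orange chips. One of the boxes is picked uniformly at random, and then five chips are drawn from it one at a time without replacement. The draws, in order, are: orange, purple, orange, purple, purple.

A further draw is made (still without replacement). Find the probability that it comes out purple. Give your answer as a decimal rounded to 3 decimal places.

For each hypothesis, P(data | H) works out to: P(data | box A) = (2/8)(6/7)(1/6)(5/5)(4/4) = 0.035714; P(data | box B) = (2/10)(8/9)(1/8)(7/7)(6/6) = 0.022222; P(data | box C) = (3/7)(4/6)(2/5)(3/4)(2/3) = 0.057143; P(data | box D) = (8/10)(2/9)(7/8)(1/7)(0/6) = 0.
Weighting by the prior gives 1/4 · 0.035714 = 0.0089286, 1/4 · 0.022222 = 0.0055556, 1/4 · 0.057143 = 0.014286, 1/4 · 0 = 0; summing to 0.02877.
Dividing through by the total gives posterior P(box A | data) = 0.31034, P(box B | data) = 0.1931, P(box C | data) = 0.49655, P(box D | data) = 0.
The predictive probability is P(purple next | data) = (1)(0.31034) + (1)(0.1931) + (1/2)(0.49655) = 0.75172.

0.752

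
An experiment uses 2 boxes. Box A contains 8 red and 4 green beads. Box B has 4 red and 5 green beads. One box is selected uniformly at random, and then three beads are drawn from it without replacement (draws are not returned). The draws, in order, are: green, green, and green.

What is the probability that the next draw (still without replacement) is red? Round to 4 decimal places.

The likelihood of the observed sequence under each hypothesis: P(data | box A) = (4/12)(3/11)(2/10) = 0.018182; P(data | box B) = (5/9)(4/8)(3/7) = 0.11905.
The prior-weighted likelihoods are 1/2 · 0.018182 = 0.0090909, 1/2 · 0.11905 = 0.059524; these sum to 0.068615.
Normalising, the posterior is P(box A | data) = 0.13249, P(box B | data) = 0.86751.
Averaging over the posterior, P(red next | data) = (8/9)(0.13249) + (2/3)(0.86751) = 0.69611.

0.6961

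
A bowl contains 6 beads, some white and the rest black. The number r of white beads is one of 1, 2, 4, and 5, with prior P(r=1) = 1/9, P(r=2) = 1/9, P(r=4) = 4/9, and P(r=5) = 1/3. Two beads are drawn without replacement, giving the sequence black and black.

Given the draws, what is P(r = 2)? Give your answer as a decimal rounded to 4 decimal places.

The likelihood of the observed sequence under each hypothesis: P(data | r = 1) = (5/6)(4/5) = 2/3; P(data | r = 2) = (4/6)(3/5) = 2/5; P(data | r = 4) = (2/6)(1/5) = 1/15; P(data | r = 5) = (1/6)(0/5) = 0.
Weighting by the prior gives 1/9 · 2/3 = 2/27, 1/9 · 2/5 = 2/45, 4/9 · 1/15 = 4/135, 1/3 · 0 = 0; these sum to 4/27.
By Bayes' rule, P(r = 2 | data) = (2/45) / (4/27) = 3/10.

0.3000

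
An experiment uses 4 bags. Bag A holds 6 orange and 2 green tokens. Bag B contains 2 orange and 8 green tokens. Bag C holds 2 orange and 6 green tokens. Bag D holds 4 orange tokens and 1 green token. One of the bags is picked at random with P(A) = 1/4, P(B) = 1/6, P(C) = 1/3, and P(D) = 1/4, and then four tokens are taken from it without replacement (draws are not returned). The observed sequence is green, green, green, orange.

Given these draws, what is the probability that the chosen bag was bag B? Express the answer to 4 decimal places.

0.3182

Compute the likelihood of the observed sequence for each case: P(data | bag A) = (2/8)(1/7)(0/6) = 0; P(data | bag B) = (8/10)(7/9)(6/8)(2/7) = 2/15; P(data | bag C) = (6/8)(5/7)(4/6)(2/5) = 1/7; P(data | bag D) = (1/5)(0/4) = 0.
Multiplying each by its prior: 1/4 · 0 = 0, 1/6 · 2/15 = 1/45, 1/3 · 1/7 = 1/21, 1/4 · 0 = 0; summing to 22/315.
So P(bag B | data) = (1/45) / (22/315) = 7/22.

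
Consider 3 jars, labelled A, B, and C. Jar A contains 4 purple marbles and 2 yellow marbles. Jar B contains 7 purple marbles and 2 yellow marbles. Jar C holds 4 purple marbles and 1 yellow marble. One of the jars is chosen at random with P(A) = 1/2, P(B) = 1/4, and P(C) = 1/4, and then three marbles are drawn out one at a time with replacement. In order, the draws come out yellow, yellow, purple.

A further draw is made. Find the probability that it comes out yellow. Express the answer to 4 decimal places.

For each hypothesis, P(data | H) works out to: P(data | jar A) = (2/6)(2/6)(4/6) = 0.074074; P(data | jar B) = (2/9)(2/9)(7/9) = 0.038409; P(data | jar C) = (1/5)(1/5)(4/5) = 0.032.
Weighting by the prior gives 1/2 · 0.074074 = 0.037037, 1/4 · 0.038409 = 0.0096022, 1/4 · 0.032 = 0.008; these sum to 0.054639.
Dividing through by the total gives posterior P(jar A | data) = 0.67785, P(jar B | data) = 0.17574, P(jar C | data) = 0.14641.
Averaging over the posterior, P(yellow next | data) = (1/3)(0.67785) + (2/9)(0.17574) + (1/5)(0.14641) = 0.29428.

0.2943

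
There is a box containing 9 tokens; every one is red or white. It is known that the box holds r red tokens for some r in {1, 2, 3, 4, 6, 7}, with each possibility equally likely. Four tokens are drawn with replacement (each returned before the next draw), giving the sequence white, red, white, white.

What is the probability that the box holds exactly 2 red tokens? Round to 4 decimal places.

The likelihood of the observed sequence under each hypothesis: P(data | r = 1) = (8/9)(1/9)(8/9)(8/9) = 0.078037; P(data | r = 2) = (7/9)(2/9)(7/9)(7/9) = 0.10456; P(data | r = 3) = (6/9)(3/9)(6/9)(6/9) = 0.098765; P(data | r = 4) = (5/9)(4/9)(5/9)(5/9) = 0.076208; P(data | r = 6) = (3/9)(6/9)(3/9)(3/9) = 0.024691; P(data | r = 7) = (2/9)(7/9)(2/9)(2/9) = 0.0085353.
The prior-weighted likelihoods are 1/6 · 0.078037 = 0.013006, 1/6 · 0.10456 = 0.017426, 1/6 · 0.098765 = 0.016461, 1/6 · 0.076208 = 0.012701, 1/6 · 0.024691 = 0.0041152, 1/6 · 0.0085353 = 0.0014225; with total 0.065132.
So P(r = 2 | data) = (0.017426) / (0.065132) = 0.26755.

0.2676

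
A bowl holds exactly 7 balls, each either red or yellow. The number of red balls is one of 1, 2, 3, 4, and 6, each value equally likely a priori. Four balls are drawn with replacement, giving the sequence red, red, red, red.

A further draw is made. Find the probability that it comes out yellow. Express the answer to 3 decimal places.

0.214

The likelihood of the observed sequence under each hypothesis: P(data | r = 1) = (1/7)(1/7)(1/7)(1/7) = 0.00041649; P(data | r = 2) = (2/7)(2/7)(2/7)(2/7) = 0.0066639; P(data | r = 3) = (3/7)(3/7)(3/7)(3/7) = 0.033736; P(data | r = 4) = (4/7)(4/7)(4/7)(4/7) = 0.10662; P(data | r = 6) = (6/7)(6/7)(6/7)(6/7) = 0.53978.
Multiplying each by its prior: 1/5 · 0.00041649 = 8.3299e-05, 1/5 · 0.0066639 = 0.0013328, 1/5 · 0.033736 = 0.0067472, 1/5 · 0.10662 = 0.021324, 1/5 · 0.53978 = 0.10796; summing to 0.13744.
Normalising, the posterior is P(r = 1 | data) = 0.00060606, P(r = 2 | data) = 0.009697, P(r = 3 | data) = 0.049091, P(r = 4 | data) = 0.15515, P(r = 6 | data) = 0.78545.
The predictive probability is P(yellow next | data) = (6/7)(0.00060606) + (5/7)(0.009697) + (4/7)(0.049091) + (3/7)(0.15515) + (1/7)(0.78545) = 0.2142.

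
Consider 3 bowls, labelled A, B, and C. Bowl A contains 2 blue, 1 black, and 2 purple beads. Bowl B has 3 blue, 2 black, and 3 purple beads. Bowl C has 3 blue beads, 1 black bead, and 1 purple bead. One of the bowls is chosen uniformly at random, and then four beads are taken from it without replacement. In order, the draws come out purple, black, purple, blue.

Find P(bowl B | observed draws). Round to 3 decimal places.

0.391

Under each hypothesis, the probability of the observed sequence is: P(data | bowl A) = (2/5)(1/4)(1/3)(2/2) = 0.033333; P(data | bowl B) = (3/8)(2/7)(2/6)(3/5) = 0.021429; P(data | bowl C) = (1/5)(1/4)(0/3) = 0.
The prior-weighted likelihoods are 1/3 · 0.033333 = 0.011111, 1/3 · 0.021429 = 0.0071429, 1/3 · 0 = 0; these sum to 0.018254.
So P(bowl B | data) = (0.0071429) / (0.018254) = 0.3913.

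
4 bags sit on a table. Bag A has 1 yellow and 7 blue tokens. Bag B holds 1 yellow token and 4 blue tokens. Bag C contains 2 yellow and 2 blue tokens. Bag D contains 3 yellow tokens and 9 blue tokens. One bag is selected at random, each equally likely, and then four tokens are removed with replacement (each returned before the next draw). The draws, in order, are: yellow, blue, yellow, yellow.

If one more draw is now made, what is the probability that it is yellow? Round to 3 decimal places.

Compute the likelihood of the observed sequence for each case: P(data | bag A) = (1/8)(7/8)(1/8)(1/8) = 0.001709; P(data | bag B) = (1/5)(4/5)(1/5)(1/5) = 0.0064; P(data | bag C) = (2/4)(2/4)(2/4)(2/4) = 0.0625; P(data | bag D) = (3/12)(9/12)(3/12)(3/12) = 0.011719.
Weighting by the prior gives 1/4 · 0.001709 = 0.00042725, 1/4 · 0.0064 = 0.0016, 1/4 · 0.0625 = 0.015625, 1/4 · 0.011719 = 0.0029297; summing to 0.020582.
The posterior is then P(bag A | data) = 0.020758, P(bag B | data) = 0.077738, P(bag C | data) = 0.75916, P(bag D | data) = 0.14234.
Averaging over the posterior, P(yellow next | data) = (1/8)(0.020758) + (1/5)(0.077738) + (1/2)(0.75916) + (1/4)(0.14234) = 0.43331.

0.433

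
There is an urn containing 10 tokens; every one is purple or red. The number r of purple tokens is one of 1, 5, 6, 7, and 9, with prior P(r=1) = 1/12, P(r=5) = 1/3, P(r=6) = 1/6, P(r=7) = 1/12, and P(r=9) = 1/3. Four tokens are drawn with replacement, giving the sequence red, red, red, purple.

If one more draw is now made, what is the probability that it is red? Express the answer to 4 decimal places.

Under each hypothesis, the probability of the observed sequence is: P(data | r = 1) = (9/10)(9/10)(9/10)(1/10) = 0.0729; P(data | r = 5) = (5/10)(5/10)(5/10)(5/10) = 0.0625; P(data | r = 6) = (4/10)(4/10)(4/10)(6/10) = 0.0384; P(data | r = 7) = (3/10)(3/10)(3/10)(7/10) = 0.0189; P(data | r = 9) = (1/10)(1/10)(1/10)(9/10) = 0.0009.
Weighting by the prior gives 1/12 · 0.0729 = 0.006075, 1/3 · 0.0625 = 0.020833, 1/6 · 0.0384 = 0.0064, 1/12 · 0.0189 = 0.001575, 1/3 · 0.0009 = 0.0003; these sum to 0.035183.
The posterior is then P(r = 1 | data) = 0.17267, P(r = 5 | data) = 0.59214, P(r = 6 | data) = 0.1819, P(r = 7 | data) = 0.044766, P(r = 9 | data) = 0.0085268.
The predictive probability is P(red next | data) = (9/10)(0.17267) + (1/2)(0.59214) + (2/5)(0.1819) + (3/10)(0.044766) + (1/10)(0.0085268) = 0.53851.

0.5385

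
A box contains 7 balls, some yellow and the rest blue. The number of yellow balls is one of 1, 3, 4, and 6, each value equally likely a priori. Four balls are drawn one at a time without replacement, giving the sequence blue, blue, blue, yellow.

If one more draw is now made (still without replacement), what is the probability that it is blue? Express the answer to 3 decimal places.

For each hypothesis, P(data | H) works out to: P(data | r = 1) = (6/7)(5/6)(4/5)(1/4) = 1/7; P(data | r = 3) = (4/7)(3/6)(2/5)(3/4) = 3/35; P(data | r = 4) = (3/7)(2/6)(1/5)(4/4) = 1/35; P(data | r = 6) = (1/7)(0/6) = 0.
The prior-weighted likelihoods are 1/4 · 1/7 = 1/28, 1/4 · 3/35 = 3/140, 1/4 · 1/35 = 1/140, 1/4 · 0 = 0; summing to 9/140.
Normalising, the posterior is P(r = 1 | data) = 5/9, P(r = 3 | data) = 1/3, P(r = 4 | data) = 1/9, P(r = 6 | data) = 0.
So P(blue next | data) = Σ P(blue next | H) P(H | data) = (1)(5/9) + (1/3)(1/3) + (0)(1/9) = 2/3.

0.667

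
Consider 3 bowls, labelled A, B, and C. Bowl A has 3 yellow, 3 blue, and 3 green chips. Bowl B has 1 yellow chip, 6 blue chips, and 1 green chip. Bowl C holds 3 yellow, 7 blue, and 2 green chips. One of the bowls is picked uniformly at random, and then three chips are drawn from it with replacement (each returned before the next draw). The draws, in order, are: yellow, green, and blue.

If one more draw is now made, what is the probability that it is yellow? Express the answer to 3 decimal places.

0.272

The likelihood of the observed sequence under each hypothesis: P(data | bowl A) = (3/9)(3/9)(3/9) = 0.037037; P(data | bowl B) = (1/8)(1/8)(6/8) = 0.011719; P(data | bowl C) = (3/12)(2/12)(7/12) = 0.024306.
The prior-weighted likelihoods are 1/3 · 0.037037 = 0.012346, 1/3 · 0.011719 = 0.0039062, 1/3 · 0.024306 = 0.0081019; these sum to 0.024354.
Dividing through by the total gives posterior P(bowl A | data) = 0.50693, P(bowl B | data) = 0.1604, P(bowl C | data) = 0.33267.
Averaging over the posterior, P(yellow next | data) = (1/3)(0.50693) + (1/8)(0.1604) + (1/4)(0.33267) = 0.27219.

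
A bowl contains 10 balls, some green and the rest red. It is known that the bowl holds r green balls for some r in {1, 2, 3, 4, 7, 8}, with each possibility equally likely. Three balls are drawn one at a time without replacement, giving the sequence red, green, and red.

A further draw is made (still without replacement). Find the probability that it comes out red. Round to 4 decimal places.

0.6815

Under each hypothesis, the probability of the observed sequence is: P(data | r = 1) = (9/10)(1/9)(8/8) = 1/10; P(data | r = 2) = (8/10)(2/9)(7/8) = 7/45; P(data | r = 3) = (7/10)(3/9)(6/8) = 7/40; P(data | r = 4) = (6/10)(4/9)(5/8) = 1/6; P(data | r = 7) = (3/10)(7/9)(2/8) = 7/120; P(data | r = 8) = (2/10)(8/9)(1/8) = 1/45.
Weighting by the prior gives 1/6 · 1/10 = 1/60, 1/6 · 7/45 = 7/270, 1/6 · 7/40 = 7/240, 1/6 · 1/6 = 1/36, 1/6 · 7/120 = 7/720, 1/6 · 1/45 = 1/270; these sum to 61/540.
The posterior is then P(r = 1 | data) = 9/61, P(r = 2 | data) = 14/61, P(r = 3 | data) = 63/244, P(r = 4 | data) = 15/61, P(r = 7 | data) = 21/244, P(r = 8 | data) = 2/61.
Averaging over the posterior, P(red next | data) = (1)(9/61) + (6/7)(14/61) + (5/7)(63/244) + (4/7)(15/61) + (1/7)(21/244) + (0)(2/61) = 291/427.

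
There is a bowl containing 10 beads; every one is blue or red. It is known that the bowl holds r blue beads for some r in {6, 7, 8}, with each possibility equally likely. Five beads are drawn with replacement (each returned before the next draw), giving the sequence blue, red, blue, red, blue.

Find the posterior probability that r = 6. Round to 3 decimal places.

0.402

The likelihood of the observed sequence under each hypothesis: P(data | r = 6) = (6/10)(4/10)(6/10)(4/10)(6/10) = 0.03456; P(data | r = 7) = (7/10)(3/10)(7/10)(3/10)(7/10) = 0.03087; P(data | r = 8) = (8/10)(2/10)(8/10)(2/10)(8/10) = 0.02048.
Multiplying each by its prior: 1/3 · 0.03456 = 0.01152, 1/3 · 0.03087 = 0.01029, 1/3 · 0.02048 = 0.0068267; these sum to 0.028637.
So P(r = 6 | data) = (0.01152) / (0.028637) = 0.40228.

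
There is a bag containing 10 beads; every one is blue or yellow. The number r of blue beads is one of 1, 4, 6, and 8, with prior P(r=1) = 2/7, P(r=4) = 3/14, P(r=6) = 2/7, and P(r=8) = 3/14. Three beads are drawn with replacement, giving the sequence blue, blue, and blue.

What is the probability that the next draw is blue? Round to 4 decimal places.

0.7028

The likelihood of the observed sequence under each hypothesis: P(data | r = 1) = (1/10)(1/10)(1/10) = 0.001; P(data | r = 4) = (4/10)(4/10)(4/10) = 0.064; P(data | r = 6) = (6/10)(6/10)(6/10) = 0.216; P(data | r = 8) = (8/10)(8/10)(8/10) = 0.512.
Multiplying each by its prior: 2/7 · 0.001 = 0.00028571, 3/14 · 0.064 = 0.013714, 2/7 · 0.216 = 0.061714, 3/14 · 0.512 = 0.10971; summing to 0.18543.
Normalising, the posterior is P(r = 1 | data) = 0.0015408, P(r = 4 | data) = 0.07396, P(r = 6 | data) = 0.33282, P(r = 8 | data) = 0.59168.
The predictive probability is P(blue next | data) = (1/10)(0.0015408) + (2/5)(0.07396) + (3/5)(0.33282) + (4/5)(0.59168) = 0.70277.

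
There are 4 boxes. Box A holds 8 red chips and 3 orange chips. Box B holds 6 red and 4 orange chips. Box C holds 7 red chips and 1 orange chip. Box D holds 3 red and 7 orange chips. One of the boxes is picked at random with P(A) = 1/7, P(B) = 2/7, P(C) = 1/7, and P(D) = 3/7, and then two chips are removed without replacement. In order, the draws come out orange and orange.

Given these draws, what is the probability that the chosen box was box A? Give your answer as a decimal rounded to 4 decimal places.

0.0317

Compute the likelihood of the observed sequence for each case: P(data | box A) = (3/11)(2/10) = 0.054545; P(data | box B) = (4/10)(3/9) = 0.13333; P(data | box C) = (1/8)(0/7) = 0; P(data | box D) = (7/10)(6/9) = 0.46667.
Multiplying each by its prior: 1/7 · 0.054545 = 0.0077922, 2/7 · 0.13333 = 0.038095, 1/7 · 0 = 0, 3/7 · 0.46667 = 0.2; summing to 0.24589.
Therefore the posterior P(box A | data) = (0.0077922) / (0.24589) = 0.03169.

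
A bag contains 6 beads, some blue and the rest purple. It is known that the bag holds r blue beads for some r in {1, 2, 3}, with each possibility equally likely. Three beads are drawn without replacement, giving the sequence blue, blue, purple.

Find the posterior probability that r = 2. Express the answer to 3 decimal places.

0.308

Under each hypothesis, the probability of the observed sequence is: P(data | r = 1) = (1/6)(0/5) = 0; P(data | r = 2) = (2/6)(1/5)(4/4) = 1/15; P(data | r = 3) = (3/6)(2/5)(3/4) = 3/20.
Multiplying each by its prior: 1/3 · 0 = 0, 1/3 · 1/15 = 1/45, 1/3 · 3/20 = 1/20; with total 13/180.
By Bayes' rule, P(r = 2 | data) = (1/45) / (13/180) = 4/13.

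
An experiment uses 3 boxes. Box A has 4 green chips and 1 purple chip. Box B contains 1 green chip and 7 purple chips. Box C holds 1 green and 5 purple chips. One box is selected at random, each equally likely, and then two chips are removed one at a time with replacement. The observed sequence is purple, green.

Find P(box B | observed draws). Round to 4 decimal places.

For each hypothesis, P(data | H) works out to: P(data | box A) = (1/5)(4/5) = 0.16; P(data | box B) = (7/8)(1/8) = 0.10938; P(data | box C) = (5/6)(1/6) = 0.13889.
Multiplying each by its prior: 1/3 · 0.16 = 0.053333, 1/3 · 0.10938 = 0.036458, 1/3 · 0.13889 = 0.046296; these sum to 0.13609.
By Bayes' rule, P(box B | data) = (0.036458) / (0.13609) = 0.2679.

0.2679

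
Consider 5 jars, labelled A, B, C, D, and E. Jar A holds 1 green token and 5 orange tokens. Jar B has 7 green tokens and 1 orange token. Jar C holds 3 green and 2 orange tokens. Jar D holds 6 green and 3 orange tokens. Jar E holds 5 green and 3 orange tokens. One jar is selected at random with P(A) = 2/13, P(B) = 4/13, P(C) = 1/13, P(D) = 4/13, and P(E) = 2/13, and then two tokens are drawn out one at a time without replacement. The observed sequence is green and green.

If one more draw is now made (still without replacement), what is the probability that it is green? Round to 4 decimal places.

0.6882

For each hypothesis, P(data | H) works out to: P(data | jar A) = (1/6)(0/5) = 0; P(data | jar B) = (7/8)(6/7) = 0.75; P(data | jar C) = (3/5)(2/4) = 0.3; P(data | jar D) = (6/9)(5/8) = 0.41667; P(data | jar E) = (5/8)(4/7) = 0.35714.
The prior-weighted likelihoods are 2/13 · 0 = 0, 4/13 · 0.75 = 0.23077, 1/13 · 0.3 = 0.023077, 4/13 · 0.41667 = 0.12821, 2/13 · 0.35714 = 0.054945; these sum to 0.437.
Dividing through by the total gives posterior P(jar A | data) = 0, P(jar B | data) = 0.52808, P(jar C | data) = 0.052808, P(jar D | data) = 0.29338, P(jar E | data) = 0.12573.
Averaging over the posterior, P(green next | data) = (5/6)(0.52808) + (1/3)(0.052808) + (4/7)(0.29338) + (1/2)(0.12573) = 0.68818.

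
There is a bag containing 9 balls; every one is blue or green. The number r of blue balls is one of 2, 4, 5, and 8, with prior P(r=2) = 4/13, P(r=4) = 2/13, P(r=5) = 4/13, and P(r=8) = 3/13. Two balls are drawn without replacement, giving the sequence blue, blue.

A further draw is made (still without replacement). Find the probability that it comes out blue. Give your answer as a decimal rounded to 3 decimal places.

0.661

Compute the likelihood of the observed sequence for each case: P(data | r = 2) = (2/9)(1/8) = 1/36; P(data | r = 4) = (4/9)(3/8) = 1/6; P(data | r = 5) = (5/9)(4/8) = 5/18; P(data | r = 8) = (8/9)(7/8) = 7/9.
The prior-weighted likelihoods are 4/13 · 1/36 = 1/117, 2/13 · 1/6 = 1/39, 4/13 · 5/18 = 10/117, 3/13 · 7/9 = 7/39; these sum to 35/117.
Dividing through by the total gives posterior P(r = 2 | data) = 1/35, P(r = 4 | data) = 3/35, P(r = 5 | data) = 2/7, P(r = 8 | data) = 3/5.
The predictive probability is P(blue next | data) = (0)(1/35) + (2/7)(3/35) + (3/7)(2/7) + (6/7)(3/5) = 162/245.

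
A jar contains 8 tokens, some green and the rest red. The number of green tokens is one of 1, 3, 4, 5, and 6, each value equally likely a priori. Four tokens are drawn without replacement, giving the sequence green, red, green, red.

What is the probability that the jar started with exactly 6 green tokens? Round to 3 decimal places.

0.135

Compute the likelihood of the observed sequence for each case: P(data | r = 1) = (1/8)(7/7)(0/6) = 0; P(data | r = 3) = (3/8)(5/7)(2/6)(4/5) = 1/14; P(data | r = 4) = (4/8)(4/7)(3/6)(3/5) = 3/35; P(data | r = 5) = (5/8)(3/7)(4/6)(2/5) = 1/14; P(data | r = 6) = (6/8)(2/7)(5/6)(1/5) = 1/28.
Weighting by the prior gives 1/5 · 0 = 0, 1/5 · 1/14 = 1/70, 1/5 · 3/35 = 3/175, 1/5 · 1/14 = 1/70, 1/5 · 1/28 = 1/140; these sum to 37/700.
So P(r = 6 | data) = (1/140) / (37/700) = 5/37.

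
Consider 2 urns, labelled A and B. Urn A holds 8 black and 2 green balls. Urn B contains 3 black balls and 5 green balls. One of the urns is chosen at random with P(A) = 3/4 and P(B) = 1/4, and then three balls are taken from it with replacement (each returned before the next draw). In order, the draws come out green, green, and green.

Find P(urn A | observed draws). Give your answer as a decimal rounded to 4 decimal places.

For each hypothesis, P(data | H) works out to: P(data | urn A) = (2/10)(2/10)(2/10) = 0.008; P(data | urn B) = (5/8)(5/8)(5/8) = 0.24414.
Multiplying each by its prior: 3/4 · 0.008 = 0.006, 1/4 · 0.24414 = 0.061035; these sum to 0.067035.
Hence P(urn A | data) = (0.006) / (0.067035) = 0.089505.

0.0895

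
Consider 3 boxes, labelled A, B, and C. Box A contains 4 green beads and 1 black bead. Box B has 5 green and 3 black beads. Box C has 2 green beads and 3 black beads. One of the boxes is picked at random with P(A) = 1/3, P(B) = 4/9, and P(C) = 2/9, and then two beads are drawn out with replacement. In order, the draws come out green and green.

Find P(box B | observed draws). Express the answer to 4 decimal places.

0.4109

The likelihood of the observed sequence under each hypothesis: P(data | box A) = (4/5)(4/5) = 16/25; P(data | box B) = (5/8)(5/8) = 25/64; P(data | box C) = (2/5)(2/5) = 4/25.
Weighting by the prior gives 1/3 · 16/25 = 16/75, 4/9 · 25/64 = 25/144, 2/9 · 4/25 = 8/225; with total 169/400.
By Bayes' rule, P(box B | data) = (25/144) / (169/400) = 625/1521.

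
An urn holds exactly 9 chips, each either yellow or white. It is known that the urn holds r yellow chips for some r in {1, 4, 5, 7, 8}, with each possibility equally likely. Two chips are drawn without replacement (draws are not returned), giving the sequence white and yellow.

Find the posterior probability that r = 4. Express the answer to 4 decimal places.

The likelihood of the observed sequence under each hypothesis: P(data | r = 1) = (8/9)(1/8) = 1/9; P(data | r = 4) = (5/9)(4/8) = 5/18; P(data | r = 5) = (4/9)(5/8) = 5/18; P(data | r = 7) = (2/9)(7/8) = 7/36; P(data | r = 8) = (1/9)(8/8) = 1/9.
Multiplying each by its prior: 1/5 · 1/9 = 1/45, 1/5 · 5/18 = 1/18, 1/5 · 5/18 = 1/18, 1/5 · 7/36 = 7/180, 1/5 · 1/9 = 1/45; summing to 7/36.
So P(r = 4 | data) = (1/18) / (7/36) = 2/7.

0.2857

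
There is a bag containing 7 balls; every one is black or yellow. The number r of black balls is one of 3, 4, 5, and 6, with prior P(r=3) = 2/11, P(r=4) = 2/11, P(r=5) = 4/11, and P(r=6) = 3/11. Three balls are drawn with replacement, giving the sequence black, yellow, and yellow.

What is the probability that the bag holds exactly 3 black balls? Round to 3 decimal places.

0.361

For each hypothesis, P(data | H) works out to: P(data | r = 3) = (3/7)(4/7)(4/7) = 0.13994; P(data | r = 4) = (4/7)(3/7)(3/7) = 0.10496; P(data | r = 5) = (5/7)(2/7)(2/7) = 0.058309; P(data | r = 6) = (6/7)(1/7)(1/7) = 0.017493.
The prior-weighted likelihoods are 2/11 · 0.13994 = 0.025444, 2/11 · 0.10496 = 0.019083, 4/11 · 0.058309 = 0.021203, 3/11 · 0.017493 = 0.0047707; summing to 0.070501.
Therefore the posterior P(r = 3 | data) = (0.025444) / (0.070501) = 0.3609.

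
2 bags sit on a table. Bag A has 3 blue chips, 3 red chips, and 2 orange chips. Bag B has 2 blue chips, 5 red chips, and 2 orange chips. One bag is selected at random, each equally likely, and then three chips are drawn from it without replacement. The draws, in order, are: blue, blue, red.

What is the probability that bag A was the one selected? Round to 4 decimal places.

0.7297

Under each hypothesis, the probability of the observed sequence is: P(data | bag A) = (3/8)(2/7)(3/6) = 0.053571; P(data | bag B) = (2/9)(1/8)(5/7) = 0.019841.
The prior-weighted likelihoods are 1/2 · 0.053571 = 0.026786, 1/2 · 0.019841 = 0.0099206; these sum to 0.036706.
Hence P(bag A | data) = (0.026786) / (0.036706) = 0.72973.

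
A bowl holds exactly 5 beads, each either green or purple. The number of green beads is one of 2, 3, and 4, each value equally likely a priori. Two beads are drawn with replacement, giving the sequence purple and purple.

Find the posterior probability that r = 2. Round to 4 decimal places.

0.6429

The likelihood of the observed sequence under each hypothesis: P(data | r = 2) = (3/5)(3/5) = 9/25; P(data | r = 3) = (2/5)(2/5) = 4/25; P(data | r = 4) = (1/5)(1/5) = 1/25.
The prior-weighted likelihoods are 1/3 · 9/25 = 3/25, 1/3 · 4/25 = 4/75, 1/3 · 1/25 = 1/75; these sum to 14/75.
Hence P(r = 2 | data) = (3/25) / (14/75) = 9/14.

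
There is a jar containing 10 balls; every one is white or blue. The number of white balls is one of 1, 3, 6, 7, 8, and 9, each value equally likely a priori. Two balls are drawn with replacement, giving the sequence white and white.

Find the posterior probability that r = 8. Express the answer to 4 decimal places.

The likelihood of the observed sequence under each hypothesis: P(data | r = 1) = (1/10)(1/10) = 1/100; P(data | r = 3) = (3/10)(3/10) = 9/100; P(data | r = 6) = (6/10)(6/10) = 9/25; P(data | r = 7) = (7/10)(7/10) = 49/100; P(data | r = 8) = (8/10)(8/10) = 16/25; P(data | r = 9) = (9/10)(9/10) = 81/100.
Multiplying each by its prior: 1/6 · 1/100 = 1/600, 1/6 · 9/100 = 3/200, 1/6 · 9/25 = 3/50, 1/6 · 49/100 = 49/600, 1/6 · 16/25 = 8/75, 1/6 · 81/100 = 27/200; with total 2/5.
Therefore the posterior P(r = 8 | data) = (8/75) / (2/5) = 4/15.

0.2667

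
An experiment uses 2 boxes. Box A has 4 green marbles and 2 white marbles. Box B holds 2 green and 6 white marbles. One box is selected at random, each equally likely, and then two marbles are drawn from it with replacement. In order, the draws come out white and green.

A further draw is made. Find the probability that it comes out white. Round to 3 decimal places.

Under each hypothesis, the probability of the observed sequence is: P(data | box A) = (2/6)(4/6) = 2/9; P(data | box B) = (6/8)(2/8) = 3/16.
Weighting by the prior gives 1/2 · 2/9 = 1/9, 1/2 · 3/16 = 3/32; summing to 59/288.
Normalising, the posterior is P(box A | data) = 32/59, P(box B | data) = 27/59.
The predictive probability is P(white next | data) = (1/3)(32/59) + (3/4)(27/59) = 371/708.

0.524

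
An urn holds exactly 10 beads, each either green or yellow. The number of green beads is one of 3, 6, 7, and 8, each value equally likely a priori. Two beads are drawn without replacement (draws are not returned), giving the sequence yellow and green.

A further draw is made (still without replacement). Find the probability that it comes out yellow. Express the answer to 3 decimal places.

The likelihood of the observed sequence under each hypothesis: P(data | r = 3) = (7/10)(3/9) = 7/30; P(data | r = 6) = (4/10)(6/9) = 4/15; P(data | r = 7) = (3/10)(7/9) = 7/30; P(data | r = 8) = (2/10)(8/9) = 8/45.
Weighting by the prior gives 1/4 · 7/30 = 7/120, 1/4 · 4/15 = 1/15, 1/4 · 7/30 = 7/120, 1/4 · 8/45 = 2/45; these sum to 41/180.
The posterior is then P(r = 3 | data) = 21/82, P(r = 6 | data) = 12/41, P(r = 7 | data) = 21/82, P(r = 8 | data) = 8/41.
Averaging over the posterior, P(yellow next | data) = (3/4)(21/82) + (3/8)(12/41) + (1/4)(21/82) + (1/8)(8/41) = 16/41.

0.390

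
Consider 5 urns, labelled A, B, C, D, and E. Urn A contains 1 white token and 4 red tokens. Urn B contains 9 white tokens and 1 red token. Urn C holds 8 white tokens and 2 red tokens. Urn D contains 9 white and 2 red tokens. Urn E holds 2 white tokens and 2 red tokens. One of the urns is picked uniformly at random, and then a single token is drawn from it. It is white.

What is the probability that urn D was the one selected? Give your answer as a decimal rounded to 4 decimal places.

0.2542

For each hypothesis, P(data | H) works out to: P(data | urn A) = (1/5) = 1/5; P(data | urn B) = (9/10) = 9/10; P(data | urn C) = (8/10) = 4/5; P(data | urn D) = (9/11) = 9/11; P(data | urn E) = (2/4) = 1/2.
Multiplying each by its prior: 1/5 · 1/5 = 1/25, 1/5 · 9/10 = 9/50, 1/5 · 4/5 = 4/25, 1/5 · 9/11 = 9/55, 1/5 · 1/2 = 1/10; these sum to 177/275.
By Bayes' rule, P(urn D | data) = (9/55) / (177/275) = 15/59.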